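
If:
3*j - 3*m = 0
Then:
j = m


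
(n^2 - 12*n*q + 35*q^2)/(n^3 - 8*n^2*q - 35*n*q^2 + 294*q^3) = (-n + 5*q)/(-n^2 + n*q + 42*q^2)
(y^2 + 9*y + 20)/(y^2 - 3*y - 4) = (y^2 + 9*y + 20)/(y^2 - 3*y - 4)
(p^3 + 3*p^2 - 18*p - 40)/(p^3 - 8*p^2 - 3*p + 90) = (p^3 + 3*p^2 - 18*p - 40)/(p^3 - 8*p^2 - 3*p + 90)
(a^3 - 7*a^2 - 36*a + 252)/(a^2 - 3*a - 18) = (a^2 - a - 42)/(a + 3)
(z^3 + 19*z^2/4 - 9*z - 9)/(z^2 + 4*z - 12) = z + 3/4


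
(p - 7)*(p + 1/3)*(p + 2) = p^3 - 14*p^2/3 - 47*p/3 - 14/3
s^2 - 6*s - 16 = (s - 8)*(s + 2)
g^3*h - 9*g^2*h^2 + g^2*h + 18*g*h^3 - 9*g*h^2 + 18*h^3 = (g - 6*h)*(g - 3*h)*(g*h + h)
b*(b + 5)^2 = b^3 + 10*b^2 + 25*b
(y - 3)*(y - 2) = y^2 - 5*y + 6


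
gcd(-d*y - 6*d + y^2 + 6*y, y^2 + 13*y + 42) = y + 6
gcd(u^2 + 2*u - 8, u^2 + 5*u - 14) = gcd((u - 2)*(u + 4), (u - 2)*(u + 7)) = u - 2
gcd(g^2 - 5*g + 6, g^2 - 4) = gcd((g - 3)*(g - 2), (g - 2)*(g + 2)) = g - 2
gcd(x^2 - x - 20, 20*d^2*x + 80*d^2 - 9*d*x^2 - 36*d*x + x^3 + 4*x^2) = x + 4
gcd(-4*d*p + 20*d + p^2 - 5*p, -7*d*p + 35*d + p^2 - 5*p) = p - 5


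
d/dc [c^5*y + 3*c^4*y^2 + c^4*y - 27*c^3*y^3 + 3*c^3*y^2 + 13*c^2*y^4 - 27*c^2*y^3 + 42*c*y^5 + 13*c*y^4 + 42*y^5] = y*(5*c^4 + 12*c^3*y + 4*c^3 - 81*c^2*y^2 + 9*c^2*y + 26*c*y^3 - 54*c*y^2 + 42*y^4 + 13*y^3)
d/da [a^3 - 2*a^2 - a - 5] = 3*a^2 - 4*a - 1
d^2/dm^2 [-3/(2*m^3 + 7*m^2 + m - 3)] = 6*((6*m + 7)*(2*m^3 + 7*m^2 + m - 3) - (6*m^2 + 14*m + 1)^2)/(2*m^3 + 7*m^2 + m - 3)^3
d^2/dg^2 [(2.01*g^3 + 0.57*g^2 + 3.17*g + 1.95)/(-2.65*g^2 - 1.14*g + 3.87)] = (2.8421709430404e-14*g^5 + 2.8421709430404e-14*g^4 - 87.530212*g^3 - 64.030752*g^2 - 411.026724*g - 90.109368)/(18.609625*g^6 + 24.01695*g^5 - 71.199405*g^4 - 68.666076*g^3 + 103.977999*g^2 + 51.220998*g - 57.960603)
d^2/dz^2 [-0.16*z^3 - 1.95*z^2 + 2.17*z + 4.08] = -0.96*z - 3.9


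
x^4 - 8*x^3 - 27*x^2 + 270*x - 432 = (x - 8)*(x - 3)^2*(x + 6)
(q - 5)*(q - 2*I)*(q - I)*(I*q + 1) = I*q^4 + 4*q^3 - 5*I*q^3 - 20*q^2 - 5*I*q^2 - 2*q + 25*I*q + 10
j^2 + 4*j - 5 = (j - 1)*(j + 5)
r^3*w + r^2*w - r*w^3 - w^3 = (r - w)*(r + w)*(r*w + w)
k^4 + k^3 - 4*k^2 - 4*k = k*(k - 2)*(k + 1)*(k + 2)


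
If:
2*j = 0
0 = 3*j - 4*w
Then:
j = 0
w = 0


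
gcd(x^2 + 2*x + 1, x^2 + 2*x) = 1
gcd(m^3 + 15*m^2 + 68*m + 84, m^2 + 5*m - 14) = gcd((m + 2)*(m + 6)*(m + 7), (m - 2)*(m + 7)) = m + 7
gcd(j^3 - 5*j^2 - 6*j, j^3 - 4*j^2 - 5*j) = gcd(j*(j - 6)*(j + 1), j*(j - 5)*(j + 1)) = j^2 + j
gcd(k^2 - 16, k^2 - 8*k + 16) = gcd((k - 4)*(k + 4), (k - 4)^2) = k - 4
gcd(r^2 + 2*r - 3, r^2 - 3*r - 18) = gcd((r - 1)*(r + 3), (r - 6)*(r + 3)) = r + 3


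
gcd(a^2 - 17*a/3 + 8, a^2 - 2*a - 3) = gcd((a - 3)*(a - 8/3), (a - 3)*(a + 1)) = a - 3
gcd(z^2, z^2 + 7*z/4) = z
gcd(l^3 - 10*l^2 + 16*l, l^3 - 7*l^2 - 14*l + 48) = l^2 - 10*l + 16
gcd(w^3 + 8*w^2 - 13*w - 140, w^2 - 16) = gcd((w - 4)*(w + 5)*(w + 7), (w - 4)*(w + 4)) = w - 4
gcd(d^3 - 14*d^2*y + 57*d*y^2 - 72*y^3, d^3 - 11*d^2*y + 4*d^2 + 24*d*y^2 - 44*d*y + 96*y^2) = d^2 - 11*d*y + 24*y^2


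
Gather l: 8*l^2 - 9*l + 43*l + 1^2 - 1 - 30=8*l^2 + 34*l - 30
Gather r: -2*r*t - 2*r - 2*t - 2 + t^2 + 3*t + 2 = r*(-2*t - 2) + t^2 + t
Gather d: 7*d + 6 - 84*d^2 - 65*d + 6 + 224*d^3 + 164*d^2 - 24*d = 224*d^3 + 80*d^2 - 82*d + 12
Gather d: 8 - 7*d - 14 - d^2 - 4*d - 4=-d^2 - 11*d - 10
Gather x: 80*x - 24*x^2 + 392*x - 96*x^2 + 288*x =-120*x^2 + 760*x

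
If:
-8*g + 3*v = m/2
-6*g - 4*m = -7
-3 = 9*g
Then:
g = -1/3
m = 9/4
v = -37/72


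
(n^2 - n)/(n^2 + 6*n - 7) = n/(n + 7)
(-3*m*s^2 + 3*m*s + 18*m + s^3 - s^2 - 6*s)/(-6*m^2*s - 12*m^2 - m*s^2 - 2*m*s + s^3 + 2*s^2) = (s - 3)/(2*m + s)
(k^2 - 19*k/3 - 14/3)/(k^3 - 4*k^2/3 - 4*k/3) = (k - 7)/(k*(k - 2))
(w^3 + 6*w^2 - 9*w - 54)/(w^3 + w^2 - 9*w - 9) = (w + 6)/(w + 1)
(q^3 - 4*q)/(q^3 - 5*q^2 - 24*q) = (4 - q^2)/(-q^2 + 5*q + 24)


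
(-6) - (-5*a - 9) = 5*a + 3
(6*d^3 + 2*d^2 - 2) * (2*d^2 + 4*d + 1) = 12*d^5 + 28*d^4 + 14*d^3 - 2*d^2 - 8*d - 2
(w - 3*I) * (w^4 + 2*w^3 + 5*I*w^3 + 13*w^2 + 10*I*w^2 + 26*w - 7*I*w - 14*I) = w^5 + 2*w^4 + 2*I*w^4 + 28*w^3 + 4*I*w^3 + 56*w^2 - 46*I*w^2 - 21*w - 92*I*w - 42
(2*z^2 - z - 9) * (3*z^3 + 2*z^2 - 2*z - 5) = 6*z^5 + z^4 - 33*z^3 - 26*z^2 + 23*z + 45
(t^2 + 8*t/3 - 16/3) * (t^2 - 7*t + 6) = t^4 - 13*t^3/3 - 18*t^2 + 160*t/3 - 32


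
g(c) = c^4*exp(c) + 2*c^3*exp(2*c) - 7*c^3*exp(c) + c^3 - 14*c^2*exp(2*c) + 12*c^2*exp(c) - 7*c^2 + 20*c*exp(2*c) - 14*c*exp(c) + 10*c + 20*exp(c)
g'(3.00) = -14625.43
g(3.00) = -5289.03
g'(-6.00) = 205.87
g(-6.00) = -519.72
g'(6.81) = 284291591.50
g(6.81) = 97901534.13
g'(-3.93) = 116.00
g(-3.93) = -190.13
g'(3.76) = -63240.22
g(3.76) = -31793.18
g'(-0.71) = 19.08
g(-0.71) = 2.75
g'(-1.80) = 40.11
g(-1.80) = -26.67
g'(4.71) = 82730.69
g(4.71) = -93414.69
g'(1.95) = -645.37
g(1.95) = 35.90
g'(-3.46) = 98.03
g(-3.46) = -139.85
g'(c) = c^4*exp(c) + 4*c^3*exp(2*c) - 3*c^3*exp(c) - 22*c^2*exp(2*c) - 9*c^2*exp(c) + 3*c^2 + 12*c*exp(2*c) + 10*c*exp(c) - 14*c + 20*exp(2*c) + 6*exp(c) + 10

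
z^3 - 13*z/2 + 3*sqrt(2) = (z - 3*sqrt(2)/2)*(z - sqrt(2)/2)*(z + 2*sqrt(2))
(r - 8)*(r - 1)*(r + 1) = r^3 - 8*r^2 - r + 8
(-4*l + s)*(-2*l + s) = 8*l^2 - 6*l*s + s^2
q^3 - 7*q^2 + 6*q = q*(q - 6)*(q - 1)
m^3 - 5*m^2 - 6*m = m*(m - 6)*(m + 1)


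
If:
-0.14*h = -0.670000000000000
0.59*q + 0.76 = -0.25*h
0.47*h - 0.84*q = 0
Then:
No Solution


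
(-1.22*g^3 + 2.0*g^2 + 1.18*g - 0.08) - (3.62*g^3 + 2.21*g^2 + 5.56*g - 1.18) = -4.84*g^3 - 0.21*g^2 - 4.38*g + 1.1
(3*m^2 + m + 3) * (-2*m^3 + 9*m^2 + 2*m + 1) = -6*m^5 + 25*m^4 + 9*m^3 + 32*m^2 + 7*m + 3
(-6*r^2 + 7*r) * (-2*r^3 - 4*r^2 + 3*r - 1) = 12*r^5 + 10*r^4 - 46*r^3 + 27*r^2 - 7*r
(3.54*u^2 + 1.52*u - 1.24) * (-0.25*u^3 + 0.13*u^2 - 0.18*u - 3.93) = -0.885*u^5 + 0.0802*u^4 - 0.1296*u^3 - 14.347*u^2 - 5.7504*u + 4.8732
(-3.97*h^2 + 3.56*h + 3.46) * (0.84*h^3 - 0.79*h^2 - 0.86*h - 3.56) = -3.3348*h^5 + 6.1267*h^4 + 3.5082*h^3 + 8.3382*h^2 - 15.6492*h - 12.3176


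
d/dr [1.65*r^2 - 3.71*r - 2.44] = 3.3*r - 3.71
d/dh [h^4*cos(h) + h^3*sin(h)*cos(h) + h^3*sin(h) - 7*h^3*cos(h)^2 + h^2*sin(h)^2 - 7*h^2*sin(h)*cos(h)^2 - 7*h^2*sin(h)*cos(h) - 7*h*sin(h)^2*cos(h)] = -h^4*sin(h) + 7*h^3*sin(2*h) + 5*h^3*cos(h) + h^3*cos(2*h) + 3*h^2*sin(h) + 5*h^2*sin(2*h)/2 - 7*h^2*cos(h)/4 - 35*h^2*cos(2*h)/2 - 21*h^2*cos(3*h)/4 - 21*h^2/2 - 7*h*sin(h)/4 - 7*h*sin(2*h) - 35*h*sin(3*h)/4 - h*cos(2*h) + h - 7*cos(h)/4 + 7*cos(3*h)/4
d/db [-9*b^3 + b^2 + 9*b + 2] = -27*b^2 + 2*b + 9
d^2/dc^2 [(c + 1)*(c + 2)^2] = 6*c + 10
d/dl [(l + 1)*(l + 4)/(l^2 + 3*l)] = 2*(-l^2 - 4*l - 6)/(l^2*(l^2 + 6*l + 9))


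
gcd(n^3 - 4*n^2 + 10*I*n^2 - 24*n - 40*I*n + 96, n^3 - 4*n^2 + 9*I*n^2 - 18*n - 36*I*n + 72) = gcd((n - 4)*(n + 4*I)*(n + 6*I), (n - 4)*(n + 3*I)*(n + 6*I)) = n^2 + n*(-4 + 6*I) - 24*I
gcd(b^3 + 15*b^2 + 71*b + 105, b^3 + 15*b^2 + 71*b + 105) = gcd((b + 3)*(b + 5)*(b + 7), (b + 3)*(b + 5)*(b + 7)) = b^3 + 15*b^2 + 71*b + 105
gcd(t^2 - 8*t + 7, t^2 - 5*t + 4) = t - 1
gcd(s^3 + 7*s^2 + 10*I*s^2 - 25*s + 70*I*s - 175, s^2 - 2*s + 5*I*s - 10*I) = s + 5*I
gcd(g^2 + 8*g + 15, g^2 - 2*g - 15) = g + 3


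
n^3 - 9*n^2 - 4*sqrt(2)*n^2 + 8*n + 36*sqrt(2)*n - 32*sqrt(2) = (n - 8)*(n - 1)*(n - 4*sqrt(2))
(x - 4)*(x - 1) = x^2 - 5*x + 4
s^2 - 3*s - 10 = (s - 5)*(s + 2)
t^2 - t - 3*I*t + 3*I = (t - 1)*(t - 3*I)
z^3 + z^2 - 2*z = z*(z - 1)*(z + 2)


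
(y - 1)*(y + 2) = y^2 + y - 2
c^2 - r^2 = (c - r)*(c + r)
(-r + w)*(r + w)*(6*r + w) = -6*r^3 - r^2*w + 6*r*w^2 + w^3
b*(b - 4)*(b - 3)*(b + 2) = b^4 - 5*b^3 - 2*b^2 + 24*b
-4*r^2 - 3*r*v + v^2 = (-4*r + v)*(r + v)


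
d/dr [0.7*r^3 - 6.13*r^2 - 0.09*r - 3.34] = 2.1*r^2 - 12.26*r - 0.09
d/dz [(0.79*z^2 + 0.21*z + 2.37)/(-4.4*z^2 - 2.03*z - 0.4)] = (-0.6797*z^2 + 20.224*z + 4.7271)/(19.36*z^4 + 17.864*z^3 + 7.6409*z^2 + 1.624*z + 0.16)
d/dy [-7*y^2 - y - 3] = -14*y - 1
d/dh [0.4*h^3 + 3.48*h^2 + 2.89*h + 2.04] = 1.2*h^2 + 6.96*h + 2.89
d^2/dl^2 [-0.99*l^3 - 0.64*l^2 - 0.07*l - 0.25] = -5.94*l - 1.28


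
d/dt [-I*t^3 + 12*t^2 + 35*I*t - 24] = -3*I*t^2 + 24*t + 35*I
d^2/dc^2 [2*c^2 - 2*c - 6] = 4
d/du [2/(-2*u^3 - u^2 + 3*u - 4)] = 2*(6*u^2 + 2*u - 3)/(2*u^3 + u^2 - 3*u + 4)^2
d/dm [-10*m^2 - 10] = -20*m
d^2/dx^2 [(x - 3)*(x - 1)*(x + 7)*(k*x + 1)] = 12*k*x^2 + 18*k*x - 50*k + 6*x + 6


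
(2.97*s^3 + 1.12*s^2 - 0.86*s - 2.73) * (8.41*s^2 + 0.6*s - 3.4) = 24.9777*s^5 + 11.2012*s^4 - 16.6586*s^3 - 27.2833*s^2 + 1.286*s + 9.282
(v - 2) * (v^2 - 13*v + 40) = v^3 - 15*v^2 + 66*v - 80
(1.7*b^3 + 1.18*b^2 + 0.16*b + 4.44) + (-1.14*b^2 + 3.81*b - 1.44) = 1.7*b^3 + 0.04*b^2 + 3.97*b + 3.0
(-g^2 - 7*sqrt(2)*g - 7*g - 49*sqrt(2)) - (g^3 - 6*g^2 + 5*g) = -g^3 + 5*g^2 - 12*g - 7*sqrt(2)*g - 49*sqrt(2)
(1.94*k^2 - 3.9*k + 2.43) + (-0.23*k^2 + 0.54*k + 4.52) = 1.71*k^2 - 3.36*k + 6.95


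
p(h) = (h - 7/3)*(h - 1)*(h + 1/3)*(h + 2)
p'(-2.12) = -28.12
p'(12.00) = 6368.56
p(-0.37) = -0.22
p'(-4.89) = -489.51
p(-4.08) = 253.90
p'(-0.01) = 3.32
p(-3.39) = 106.75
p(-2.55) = 21.14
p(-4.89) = 560.27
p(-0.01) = 1.52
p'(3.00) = 55.56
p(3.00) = 22.22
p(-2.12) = 2.98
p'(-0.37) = 6.14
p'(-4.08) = -279.40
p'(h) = (h - 7/3)*(h - 1)*(h + 1/3) + (h - 7/3)*(h - 1)*(h + 2) + (h - 7/3)*(h + 1/3)*(h + 2) + (h - 1)*(h + 1/3)*(h + 2)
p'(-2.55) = -58.24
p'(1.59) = -3.48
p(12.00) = 18360.22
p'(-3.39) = -154.69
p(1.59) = -3.03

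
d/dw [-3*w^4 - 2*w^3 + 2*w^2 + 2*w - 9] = -12*w^3 - 6*w^2 + 4*w + 2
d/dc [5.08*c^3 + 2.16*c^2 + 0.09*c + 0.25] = 15.24*c^2 + 4.32*c + 0.09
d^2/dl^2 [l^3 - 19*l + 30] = 6*l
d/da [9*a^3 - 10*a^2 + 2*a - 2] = 27*a^2 - 20*a + 2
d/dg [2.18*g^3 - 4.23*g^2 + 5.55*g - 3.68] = 6.54*g^2 - 8.46*g + 5.55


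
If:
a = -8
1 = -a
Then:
No Solution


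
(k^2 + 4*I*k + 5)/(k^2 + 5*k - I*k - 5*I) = (k + 5*I)/(k + 5)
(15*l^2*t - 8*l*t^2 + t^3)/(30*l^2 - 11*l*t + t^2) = t*(-3*l + t)/(-6*l + t)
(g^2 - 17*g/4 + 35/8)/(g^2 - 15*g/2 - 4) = (-8*g^2 + 34*g - 35)/(4*(-2*g^2 + 15*g + 8))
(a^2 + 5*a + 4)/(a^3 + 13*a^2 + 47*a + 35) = (a + 4)/(a^2 + 12*a + 35)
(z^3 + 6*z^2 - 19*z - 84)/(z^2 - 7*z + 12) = (z^2 + 10*z + 21)/(z - 3)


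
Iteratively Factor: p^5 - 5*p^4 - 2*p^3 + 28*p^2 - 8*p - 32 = (p - 4)*(p^4 - p^3 - 6*p^2 + 4*p + 8) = (p - 4)*(p + 1)*(p^3 - 2*p^2 - 4*p + 8) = (p - 4)*(p - 2)*(p + 1)*(p^2 - 4) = (p - 4)*(p - 2)*(p + 1)*(p + 2)*(p - 2)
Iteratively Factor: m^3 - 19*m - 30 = (m + 2)*(m^2 - 2*m - 15) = (m - 5)*(m + 2)*(m + 3)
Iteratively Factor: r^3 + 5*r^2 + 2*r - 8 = (r - 1)*(r^2 + 6*r + 8) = (r - 1)*(r + 4)*(r + 2)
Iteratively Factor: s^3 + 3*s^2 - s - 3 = (s + 3)*(s^2 - 1) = (s - 1)*(s + 3)*(s + 1)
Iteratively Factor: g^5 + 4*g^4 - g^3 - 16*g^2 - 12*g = (g + 1)*(g^4 + 3*g^3 - 4*g^2 - 12*g) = (g - 2)*(g + 1)*(g^3 + 5*g^2 + 6*g) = g*(g - 2)*(g + 1)*(g^2 + 5*g + 6) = g*(g - 2)*(g + 1)*(g + 3)*(g + 2)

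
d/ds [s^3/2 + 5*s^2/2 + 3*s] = 3*s^2/2 + 5*s + 3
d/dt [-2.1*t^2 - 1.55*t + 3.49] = -4.2*t - 1.55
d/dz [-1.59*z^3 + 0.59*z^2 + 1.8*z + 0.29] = -4.77*z^2 + 1.18*z + 1.8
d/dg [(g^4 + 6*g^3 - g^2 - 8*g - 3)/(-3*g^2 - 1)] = 2*(-3*g^5 - 9*g^4 - 2*g^3 - 21*g^2 - 8*g + 4)/(9*g^4 + 6*g^2 + 1)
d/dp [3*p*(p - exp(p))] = 3*p*(1 - exp(p)) + 3*p - 3*exp(p)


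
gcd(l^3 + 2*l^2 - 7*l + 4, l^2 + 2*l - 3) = l - 1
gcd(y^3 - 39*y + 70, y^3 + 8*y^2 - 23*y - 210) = y^2 + 2*y - 35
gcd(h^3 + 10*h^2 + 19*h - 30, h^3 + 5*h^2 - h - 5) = h^2 + 4*h - 5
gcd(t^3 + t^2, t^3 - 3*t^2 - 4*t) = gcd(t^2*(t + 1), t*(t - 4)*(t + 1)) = t^2 + t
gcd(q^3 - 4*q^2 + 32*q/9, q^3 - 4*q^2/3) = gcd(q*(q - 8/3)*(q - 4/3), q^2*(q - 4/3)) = q^2 - 4*q/3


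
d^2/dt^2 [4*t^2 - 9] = 8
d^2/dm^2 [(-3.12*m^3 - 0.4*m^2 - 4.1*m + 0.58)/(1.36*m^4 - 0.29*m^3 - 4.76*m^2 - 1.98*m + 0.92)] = (-11.541504*m^9 - 4.43903999999999*m^8 - 211.239552*m^7 - 66.925968*m^6 + 241.83258*m^5 - 163.79916*m^4 - 117.666408*m^3 + 82.602024*m^2 - 89.84616*m - 5.986704)/(2.515456*m^12 - 1.609152*m^11 - 26.06916*m^10 + 0.253050999999999*m^9 + 101.032428*m^8 + 54.517614*m^7 - 143.756252*m^6 - 145.24134*m^5 + 13.17456*m^4 + 43.526136*m^3 - 1.266288*m^2 - 5.027616*m + 0.778688)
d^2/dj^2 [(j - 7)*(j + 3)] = 2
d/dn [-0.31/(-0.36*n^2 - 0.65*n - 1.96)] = (-0.2232*n - 0.2015)/(0.36*n^2 + 0.65*n + 1.96)^2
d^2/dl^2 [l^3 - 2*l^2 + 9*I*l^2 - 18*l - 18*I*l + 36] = 6*l - 4 + 18*I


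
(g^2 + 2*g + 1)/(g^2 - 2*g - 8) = (g^2 + 2*g + 1)/(g^2 - 2*g - 8)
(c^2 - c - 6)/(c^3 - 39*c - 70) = (c - 3)/(c^2 - 2*c - 35)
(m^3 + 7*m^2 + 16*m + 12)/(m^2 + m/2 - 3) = 2*(m^2 + 5*m + 6)/(2*m - 3)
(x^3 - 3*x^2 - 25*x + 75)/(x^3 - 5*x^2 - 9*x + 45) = (x + 5)/(x + 3)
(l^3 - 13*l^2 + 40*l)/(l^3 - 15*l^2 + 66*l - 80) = l/(l - 2)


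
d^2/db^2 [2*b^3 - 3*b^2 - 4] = 12*b - 6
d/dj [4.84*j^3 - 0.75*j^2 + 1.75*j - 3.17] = 14.52*j^2 - 1.5*j + 1.75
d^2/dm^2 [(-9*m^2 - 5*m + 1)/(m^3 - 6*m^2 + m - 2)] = 2*(-9*m^6 - 15*m^5 + 123*m^4 - 403*m^3 + 375*m^2 + 168*m - 57)/(m^9 - 18*m^8 + 111*m^7 - 258*m^6 + 183*m^5 - 246*m^4 + 85*m^3 - 78*m^2 + 12*m - 8)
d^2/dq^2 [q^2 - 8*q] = 2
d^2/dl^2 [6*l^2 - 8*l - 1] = 12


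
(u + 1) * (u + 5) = u^2 + 6*u + 5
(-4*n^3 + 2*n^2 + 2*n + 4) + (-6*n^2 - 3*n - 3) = -4*n^3 - 4*n^2 - n + 1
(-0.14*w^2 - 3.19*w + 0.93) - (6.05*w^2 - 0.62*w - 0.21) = -6.19*w^2 - 2.57*w + 1.14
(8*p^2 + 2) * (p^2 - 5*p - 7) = 8*p^4 - 40*p^3 - 54*p^2 - 10*p - 14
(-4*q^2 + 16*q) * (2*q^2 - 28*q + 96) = -8*q^4 + 144*q^3 - 832*q^2 + 1536*q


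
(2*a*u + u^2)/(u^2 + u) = (2*a + u)/(u + 1)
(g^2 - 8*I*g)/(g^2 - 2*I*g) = (g - 8*I)/(g - 2*I)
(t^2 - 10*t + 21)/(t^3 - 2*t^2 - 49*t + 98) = (t - 3)/(t^2 + 5*t - 14)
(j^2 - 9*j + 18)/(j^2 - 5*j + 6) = (j - 6)/(j - 2)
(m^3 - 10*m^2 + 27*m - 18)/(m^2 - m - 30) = (m^2 - 4*m + 3)/(m + 5)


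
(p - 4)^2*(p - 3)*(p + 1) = p^4 - 10*p^3 + 29*p^2 - 8*p - 48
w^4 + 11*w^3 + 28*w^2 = w^2*(w + 4)*(w + 7)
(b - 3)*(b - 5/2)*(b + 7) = b^3 + 3*b^2/2 - 31*b + 105/2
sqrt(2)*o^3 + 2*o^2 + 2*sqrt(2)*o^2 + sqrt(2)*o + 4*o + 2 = (o + 1)*(o + sqrt(2))*(sqrt(2)*o + sqrt(2))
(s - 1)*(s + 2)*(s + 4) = s^3 + 5*s^2 + 2*s - 8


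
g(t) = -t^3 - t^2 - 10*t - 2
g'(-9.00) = -235.00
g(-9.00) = 736.00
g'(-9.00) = -235.00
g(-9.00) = 736.00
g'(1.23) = -17.00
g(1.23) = -17.67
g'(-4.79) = -69.25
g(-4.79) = 132.86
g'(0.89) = -14.16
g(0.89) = -12.40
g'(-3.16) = -33.64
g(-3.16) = 51.17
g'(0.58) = -12.17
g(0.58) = -8.33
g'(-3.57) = -41.09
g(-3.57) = 66.45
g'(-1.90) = -17.03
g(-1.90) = 20.25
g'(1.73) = -22.44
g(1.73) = -27.47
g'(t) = -3*t^2 - 2*t - 10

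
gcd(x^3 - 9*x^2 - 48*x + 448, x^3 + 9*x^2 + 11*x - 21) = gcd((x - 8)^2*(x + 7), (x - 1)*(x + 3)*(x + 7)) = x + 7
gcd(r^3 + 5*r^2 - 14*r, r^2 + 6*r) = r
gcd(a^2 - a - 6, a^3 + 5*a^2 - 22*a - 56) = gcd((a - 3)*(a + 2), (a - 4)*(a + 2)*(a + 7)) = a + 2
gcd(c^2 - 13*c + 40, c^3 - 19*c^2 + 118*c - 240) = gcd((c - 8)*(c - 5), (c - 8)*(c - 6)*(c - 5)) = c^2 - 13*c + 40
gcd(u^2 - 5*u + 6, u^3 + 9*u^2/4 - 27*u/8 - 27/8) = 1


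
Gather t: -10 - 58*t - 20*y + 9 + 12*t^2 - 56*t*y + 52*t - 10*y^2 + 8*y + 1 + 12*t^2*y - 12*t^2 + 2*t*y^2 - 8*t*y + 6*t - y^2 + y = 12*t^2*y + t*(2*y^2 - 64*y) - 11*y^2 - 11*y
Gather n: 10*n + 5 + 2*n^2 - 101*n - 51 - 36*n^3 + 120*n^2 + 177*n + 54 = -36*n^3 + 122*n^2 + 86*n + 8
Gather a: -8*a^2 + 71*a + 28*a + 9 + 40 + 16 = -8*a^2 + 99*a + 65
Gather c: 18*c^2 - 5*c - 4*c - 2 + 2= 18*c^2 - 9*c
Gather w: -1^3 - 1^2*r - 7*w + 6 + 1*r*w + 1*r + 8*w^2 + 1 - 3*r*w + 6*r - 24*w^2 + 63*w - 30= 6*r - 16*w^2 + w*(56 - 2*r) - 24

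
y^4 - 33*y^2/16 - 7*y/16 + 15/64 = (y - 3/2)*(y - 1/4)*(y + 1/2)*(y + 5/4)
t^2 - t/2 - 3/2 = (t - 3/2)*(t + 1)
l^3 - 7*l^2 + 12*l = l*(l - 4)*(l - 3)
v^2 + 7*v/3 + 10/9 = (v + 2/3)*(v + 5/3)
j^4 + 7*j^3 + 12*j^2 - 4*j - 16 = (j - 1)*(j + 2)^2*(j + 4)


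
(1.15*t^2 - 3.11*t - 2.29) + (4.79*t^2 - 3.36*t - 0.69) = 5.94*t^2 - 6.47*t - 2.98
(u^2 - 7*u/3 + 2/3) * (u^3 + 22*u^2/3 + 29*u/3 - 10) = u^5 + 5*u^4 - 61*u^3/9 - 83*u^2/3 + 268*u/9 - 20/3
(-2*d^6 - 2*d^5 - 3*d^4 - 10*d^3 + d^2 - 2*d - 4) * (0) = 0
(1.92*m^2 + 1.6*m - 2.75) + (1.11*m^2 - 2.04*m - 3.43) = 3.03*m^2 - 0.44*m - 6.18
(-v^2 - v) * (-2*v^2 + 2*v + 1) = 2*v^4 - 3*v^2 - v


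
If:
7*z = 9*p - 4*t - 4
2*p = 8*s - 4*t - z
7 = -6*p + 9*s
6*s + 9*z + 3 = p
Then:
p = 2/3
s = 11/9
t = 257/108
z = -29/27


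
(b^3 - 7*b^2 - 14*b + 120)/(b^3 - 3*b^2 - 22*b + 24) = (b - 5)/(b - 1)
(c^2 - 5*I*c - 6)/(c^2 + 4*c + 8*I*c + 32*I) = (c^2 - 5*I*c - 6)/(c^2 + c*(4 + 8*I) + 32*I)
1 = 1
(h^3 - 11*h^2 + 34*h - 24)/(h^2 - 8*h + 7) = (h^2 - 10*h + 24)/(h - 7)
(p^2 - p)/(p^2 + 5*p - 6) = p/(p + 6)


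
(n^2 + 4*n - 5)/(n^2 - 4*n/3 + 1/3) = 3*(n + 5)/(3*n - 1)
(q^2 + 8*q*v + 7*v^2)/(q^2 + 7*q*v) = (q + v)/q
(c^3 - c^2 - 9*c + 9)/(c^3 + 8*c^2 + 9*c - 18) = (c - 3)/(c + 6)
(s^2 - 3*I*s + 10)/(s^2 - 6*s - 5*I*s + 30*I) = (s + 2*I)/(s - 6)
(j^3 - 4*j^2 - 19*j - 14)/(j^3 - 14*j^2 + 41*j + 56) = (j + 2)/(j - 8)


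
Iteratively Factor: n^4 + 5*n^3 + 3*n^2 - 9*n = (n + 3)*(n^3 + 2*n^2 - 3*n) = (n - 1)*(n + 3)*(n^2 + 3*n) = n*(n - 1)*(n + 3)*(n + 3)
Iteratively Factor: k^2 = (k)*(k)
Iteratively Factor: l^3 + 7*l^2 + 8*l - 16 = (l - 1)*(l^2 + 8*l + 16) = (l - 1)*(l + 4)*(l + 4)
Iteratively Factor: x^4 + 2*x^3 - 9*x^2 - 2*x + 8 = (x + 4)*(x^3 - 2*x^2 - x + 2) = (x - 1)*(x + 4)*(x^2 - x - 2) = (x - 1)*(x + 1)*(x + 4)*(x - 2)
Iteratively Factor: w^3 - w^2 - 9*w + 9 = (w + 3)*(w^2 - 4*w + 3) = (w - 3)*(w + 3)*(w - 1)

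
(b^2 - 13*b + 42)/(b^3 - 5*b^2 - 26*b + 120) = (b - 7)/(b^2 + b - 20)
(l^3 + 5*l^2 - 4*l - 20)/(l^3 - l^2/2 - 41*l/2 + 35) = 2*(l + 2)/(2*l - 7)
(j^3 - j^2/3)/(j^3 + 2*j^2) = (j - 1/3)/(j + 2)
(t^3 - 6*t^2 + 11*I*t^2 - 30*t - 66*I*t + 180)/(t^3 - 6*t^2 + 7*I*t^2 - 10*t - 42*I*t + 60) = (t + 6*I)/(t + 2*I)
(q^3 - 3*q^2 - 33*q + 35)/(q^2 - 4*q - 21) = (q^2 + 4*q - 5)/(q + 3)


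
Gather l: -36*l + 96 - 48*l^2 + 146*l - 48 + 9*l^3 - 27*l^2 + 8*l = 9*l^3 - 75*l^2 + 118*l + 48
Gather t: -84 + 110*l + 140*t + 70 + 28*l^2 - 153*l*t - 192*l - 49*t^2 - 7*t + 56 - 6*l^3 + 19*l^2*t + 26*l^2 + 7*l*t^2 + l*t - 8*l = -6*l^3 + 54*l^2 - 90*l + t^2*(7*l - 49) + t*(19*l^2 - 152*l + 133) + 42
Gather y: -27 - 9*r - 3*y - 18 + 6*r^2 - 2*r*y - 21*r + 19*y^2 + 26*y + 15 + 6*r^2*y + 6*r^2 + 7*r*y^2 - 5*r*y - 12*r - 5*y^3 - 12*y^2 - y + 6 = 12*r^2 - 42*r - 5*y^3 + y^2*(7*r + 7) + y*(6*r^2 - 7*r + 22) - 24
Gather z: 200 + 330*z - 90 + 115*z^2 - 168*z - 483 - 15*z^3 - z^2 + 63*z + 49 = -15*z^3 + 114*z^2 + 225*z - 324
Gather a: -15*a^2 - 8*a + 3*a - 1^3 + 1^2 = -15*a^2 - 5*a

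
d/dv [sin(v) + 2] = cos(v)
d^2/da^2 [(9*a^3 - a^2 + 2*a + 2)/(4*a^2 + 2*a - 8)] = (91*a^3 - 108*a^2 + 492*a + 10)/(8*a^6 + 12*a^5 - 42*a^4 - 47*a^3 + 84*a^2 + 48*a - 64)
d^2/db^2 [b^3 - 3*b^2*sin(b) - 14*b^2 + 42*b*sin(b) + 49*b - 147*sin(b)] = 3*b^2*sin(b) - 42*b*sin(b) - 12*b*cos(b) + 6*b + 141*sin(b) + 84*cos(b) - 28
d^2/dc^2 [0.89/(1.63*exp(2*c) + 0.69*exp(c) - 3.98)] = (0.89*(3.26*exp(c) + 0.69)*(6.52*exp(c) + 1.38)*exp(c) - (5.8028*exp(c) + 0.6141)*(1.63*exp(2*c) + 0.69*exp(c) - 3.98))*exp(c)/(1.63*exp(2*c) + 0.69*exp(c) - 3.98)^3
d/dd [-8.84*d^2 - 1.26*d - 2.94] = -17.68*d - 1.26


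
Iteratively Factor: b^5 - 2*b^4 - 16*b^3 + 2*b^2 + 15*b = (b - 5)*(b^4 + 3*b^3 - b^2 - 3*b) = (b - 5)*(b - 1)*(b^3 + 4*b^2 + 3*b) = (b - 5)*(b - 1)*(b + 1)*(b^2 + 3*b) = (b - 5)*(b - 1)*(b + 1)*(b + 3)*(b)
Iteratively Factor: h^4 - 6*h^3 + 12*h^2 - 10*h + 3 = (h - 1)*(h^3 - 5*h^2 + 7*h - 3) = (h - 3)*(h - 1)*(h^2 - 2*h + 1) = (h - 3)*(h - 1)^2*(h - 1)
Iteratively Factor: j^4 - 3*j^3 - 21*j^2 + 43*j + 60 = (j - 3)*(j^3 - 21*j - 20) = (j - 3)*(j + 4)*(j^2 - 4*j - 5) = (j - 3)*(j + 1)*(j + 4)*(j - 5)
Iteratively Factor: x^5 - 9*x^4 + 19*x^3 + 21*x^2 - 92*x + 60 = (x - 2)*(x^4 - 7*x^3 + 5*x^2 + 31*x - 30) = (x - 2)*(x - 1)*(x^3 - 6*x^2 - x + 30) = (x - 5)*(x - 2)*(x - 1)*(x^2 - x - 6) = (x - 5)*(x - 2)*(x - 1)*(x + 2)*(x - 3)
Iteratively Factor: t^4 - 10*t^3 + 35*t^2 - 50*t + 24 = (t - 1)*(t^3 - 9*t^2 + 26*t - 24) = (t - 4)*(t - 1)*(t^2 - 5*t + 6) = (t - 4)*(t - 2)*(t - 1)*(t - 3)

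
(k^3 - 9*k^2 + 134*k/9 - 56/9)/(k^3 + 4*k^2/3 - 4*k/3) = (3*k^2 - 25*k + 28)/(3*k*(k + 2))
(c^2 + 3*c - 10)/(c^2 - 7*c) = (c^2 + 3*c - 10)/(c*(c - 7))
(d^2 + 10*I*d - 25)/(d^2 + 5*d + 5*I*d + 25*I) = (d + 5*I)/(d + 5)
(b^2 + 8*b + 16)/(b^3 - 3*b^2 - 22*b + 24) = (b + 4)/(b^2 - 7*b + 6)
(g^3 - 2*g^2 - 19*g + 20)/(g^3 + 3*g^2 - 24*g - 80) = (g - 1)/(g + 4)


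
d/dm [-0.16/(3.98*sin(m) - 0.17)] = 0.6368*cos(m)/(3.98*sin(m) - 0.17)^2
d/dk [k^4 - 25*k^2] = 4*k^3 - 50*k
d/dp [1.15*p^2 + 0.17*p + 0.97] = 2.3*p + 0.17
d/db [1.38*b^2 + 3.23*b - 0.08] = 2.76*b + 3.23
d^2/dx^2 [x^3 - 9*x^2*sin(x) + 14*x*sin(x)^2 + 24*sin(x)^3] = 9*x^2*sin(x) - 36*x*cos(x) + 28*x*cos(2*x) + 6*x - 36*sin(x) + 28*sin(2*x) + 54*sin(3*x)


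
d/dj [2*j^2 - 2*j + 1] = 4*j - 2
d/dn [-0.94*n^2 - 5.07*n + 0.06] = -1.88*n - 5.07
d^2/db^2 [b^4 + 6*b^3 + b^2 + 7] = 12*b^2 + 36*b + 2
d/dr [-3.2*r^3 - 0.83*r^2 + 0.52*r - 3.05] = -9.6*r^2 - 1.66*r + 0.52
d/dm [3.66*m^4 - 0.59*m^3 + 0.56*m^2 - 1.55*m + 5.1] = 14.64*m^3 - 1.77*m^2 + 1.12*m - 1.55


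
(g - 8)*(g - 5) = g^2 - 13*g + 40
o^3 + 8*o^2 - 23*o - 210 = (o - 5)*(o + 6)*(o + 7)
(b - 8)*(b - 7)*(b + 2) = b^3 - 13*b^2 + 26*b + 112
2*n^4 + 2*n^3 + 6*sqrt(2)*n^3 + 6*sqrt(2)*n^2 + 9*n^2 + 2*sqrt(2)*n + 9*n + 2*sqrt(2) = (n + sqrt(2)/2)*(n + 2*sqrt(2))*(sqrt(2)*n + 1)*(sqrt(2)*n + sqrt(2))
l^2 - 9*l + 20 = (l - 5)*(l - 4)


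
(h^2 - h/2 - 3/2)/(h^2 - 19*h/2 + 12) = (h + 1)/(h - 8)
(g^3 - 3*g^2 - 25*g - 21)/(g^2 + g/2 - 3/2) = 2*(g^3 - 3*g^2 - 25*g - 21)/(2*g^2 + g - 3)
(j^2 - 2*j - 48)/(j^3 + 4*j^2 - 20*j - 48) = (j - 8)/(j^2 - 2*j - 8)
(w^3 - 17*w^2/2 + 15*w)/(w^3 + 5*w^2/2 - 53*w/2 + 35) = w*(w - 6)/(w^2 + 5*w - 14)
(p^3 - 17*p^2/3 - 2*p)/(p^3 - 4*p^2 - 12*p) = (p + 1/3)/(p + 2)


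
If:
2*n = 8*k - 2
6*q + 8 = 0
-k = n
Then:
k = 1/5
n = -1/5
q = -4/3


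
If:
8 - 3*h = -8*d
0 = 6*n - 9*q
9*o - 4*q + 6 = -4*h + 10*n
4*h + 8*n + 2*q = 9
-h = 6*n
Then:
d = 67/176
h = 81/22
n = -27/44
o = -19/6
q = -9/22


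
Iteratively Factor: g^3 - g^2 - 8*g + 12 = (g + 3)*(g^2 - 4*g + 4) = (g - 2)*(g + 3)*(g - 2)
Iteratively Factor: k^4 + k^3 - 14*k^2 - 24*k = (k + 3)*(k^3 - 2*k^2 - 8*k) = (k + 2)*(k + 3)*(k^2 - 4*k) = (k - 4)*(k + 2)*(k + 3)*(k)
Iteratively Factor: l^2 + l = (l)*(l + 1)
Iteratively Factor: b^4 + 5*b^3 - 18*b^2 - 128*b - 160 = (b - 5)*(b^3 + 10*b^2 + 32*b + 32) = (b - 5)*(b + 4)*(b^2 + 6*b + 8) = (b - 5)*(b + 4)^2*(b + 2)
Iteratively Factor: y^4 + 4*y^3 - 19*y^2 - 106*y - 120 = (y + 3)*(y^3 + y^2 - 22*y - 40) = (y + 3)*(y + 4)*(y^2 - 3*y - 10) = (y + 2)*(y + 3)*(y + 4)*(y - 5)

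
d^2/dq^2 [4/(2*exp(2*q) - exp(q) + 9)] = 4*((1 - 8*exp(q))*(2*exp(2*q) - exp(q) + 9) + 2*(4*exp(q) - 1)^2*exp(q))*exp(q)/(2*exp(2*q) - exp(q) + 9)^3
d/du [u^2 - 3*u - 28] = 2*u - 3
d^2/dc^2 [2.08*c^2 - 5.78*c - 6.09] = 4.16000000000000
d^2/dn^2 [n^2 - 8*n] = 2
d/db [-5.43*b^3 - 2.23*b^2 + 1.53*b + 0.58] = -16.29*b^2 - 4.46*b + 1.53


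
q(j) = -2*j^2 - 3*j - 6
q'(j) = -4*j - 3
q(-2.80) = -13.28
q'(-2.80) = 8.20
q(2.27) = -23.12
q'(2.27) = -12.08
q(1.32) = -13.44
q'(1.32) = -8.28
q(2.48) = -25.74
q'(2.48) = -12.92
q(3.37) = -38.82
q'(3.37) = -16.48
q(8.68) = -182.72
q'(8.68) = -37.72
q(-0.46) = -5.04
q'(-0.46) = -1.16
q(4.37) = -57.30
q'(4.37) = -20.48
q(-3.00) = -15.00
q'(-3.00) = 9.00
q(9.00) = -195.00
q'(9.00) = -39.00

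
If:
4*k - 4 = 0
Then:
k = 1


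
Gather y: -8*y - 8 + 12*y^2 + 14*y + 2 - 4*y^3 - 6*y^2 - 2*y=-4*y^3 + 6*y^2 + 4*y - 6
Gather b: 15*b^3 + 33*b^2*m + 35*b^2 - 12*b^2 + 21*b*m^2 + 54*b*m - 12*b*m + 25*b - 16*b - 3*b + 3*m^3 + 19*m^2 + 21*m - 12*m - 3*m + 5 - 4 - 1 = 15*b^3 + b^2*(33*m + 23) + b*(21*m^2 + 42*m + 6) + 3*m^3 + 19*m^2 + 6*m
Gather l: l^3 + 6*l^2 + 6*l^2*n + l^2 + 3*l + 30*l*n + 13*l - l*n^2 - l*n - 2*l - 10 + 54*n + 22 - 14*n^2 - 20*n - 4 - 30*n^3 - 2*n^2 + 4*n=l^3 + l^2*(6*n + 7) + l*(-n^2 + 29*n + 14) - 30*n^3 - 16*n^2 + 38*n + 8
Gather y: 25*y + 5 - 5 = 25*y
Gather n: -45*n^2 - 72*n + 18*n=-45*n^2 - 54*n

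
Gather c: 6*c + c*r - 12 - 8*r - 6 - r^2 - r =c*(r + 6) - r^2 - 9*r - 18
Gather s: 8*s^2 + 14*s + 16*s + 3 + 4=8*s^2 + 30*s + 7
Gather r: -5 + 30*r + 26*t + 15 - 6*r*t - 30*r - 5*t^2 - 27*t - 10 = -6*r*t - 5*t^2 - t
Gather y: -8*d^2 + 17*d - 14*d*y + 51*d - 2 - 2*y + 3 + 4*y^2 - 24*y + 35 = -8*d^2 + 68*d + 4*y^2 + y*(-14*d - 26) + 36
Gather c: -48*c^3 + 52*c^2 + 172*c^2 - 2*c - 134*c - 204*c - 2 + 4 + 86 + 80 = -48*c^3 + 224*c^2 - 340*c + 168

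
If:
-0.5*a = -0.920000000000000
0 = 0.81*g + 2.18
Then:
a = 1.84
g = -2.69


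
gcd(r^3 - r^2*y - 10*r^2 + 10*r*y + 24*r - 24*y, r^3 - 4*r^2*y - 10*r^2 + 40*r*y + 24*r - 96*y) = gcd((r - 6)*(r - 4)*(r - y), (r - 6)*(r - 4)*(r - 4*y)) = r^2 - 10*r + 24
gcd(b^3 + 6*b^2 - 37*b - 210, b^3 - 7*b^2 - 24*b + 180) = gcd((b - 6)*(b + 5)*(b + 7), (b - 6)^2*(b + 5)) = b^2 - b - 30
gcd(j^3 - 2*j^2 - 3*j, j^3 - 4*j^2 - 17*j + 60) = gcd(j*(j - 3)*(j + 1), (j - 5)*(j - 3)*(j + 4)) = j - 3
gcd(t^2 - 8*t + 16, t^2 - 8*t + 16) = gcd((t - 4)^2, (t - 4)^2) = t^2 - 8*t + 16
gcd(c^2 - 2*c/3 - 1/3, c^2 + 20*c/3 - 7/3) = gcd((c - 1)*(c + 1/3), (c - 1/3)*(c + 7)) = 1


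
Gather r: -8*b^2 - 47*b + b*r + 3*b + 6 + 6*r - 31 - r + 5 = -8*b^2 - 44*b + r*(b + 5) - 20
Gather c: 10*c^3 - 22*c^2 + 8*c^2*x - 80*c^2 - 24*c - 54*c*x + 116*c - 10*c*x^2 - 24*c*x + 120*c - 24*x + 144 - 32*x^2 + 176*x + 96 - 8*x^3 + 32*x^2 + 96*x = 10*c^3 + c^2*(8*x - 102) + c*(-10*x^2 - 78*x + 212) - 8*x^3 + 248*x + 240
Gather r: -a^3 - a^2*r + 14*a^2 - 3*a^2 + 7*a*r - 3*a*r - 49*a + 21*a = -a^3 + 11*a^2 - 28*a + r*(-a^2 + 4*a)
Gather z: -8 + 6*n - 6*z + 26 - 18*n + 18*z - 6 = -12*n + 12*z + 12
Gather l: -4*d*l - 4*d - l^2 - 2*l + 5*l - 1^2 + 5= -4*d - l^2 + l*(3 - 4*d) + 4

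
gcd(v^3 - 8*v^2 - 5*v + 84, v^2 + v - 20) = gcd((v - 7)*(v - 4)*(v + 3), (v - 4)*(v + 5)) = v - 4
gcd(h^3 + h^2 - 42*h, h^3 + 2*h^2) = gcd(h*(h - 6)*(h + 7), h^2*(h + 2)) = h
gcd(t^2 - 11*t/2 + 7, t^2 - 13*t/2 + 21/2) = t - 7/2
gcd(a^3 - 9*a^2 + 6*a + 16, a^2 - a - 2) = a^2 - a - 2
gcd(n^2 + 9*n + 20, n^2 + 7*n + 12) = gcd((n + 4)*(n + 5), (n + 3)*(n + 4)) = n + 4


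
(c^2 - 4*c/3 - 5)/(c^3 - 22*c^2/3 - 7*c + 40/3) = (c - 3)/(c^2 - 9*c + 8)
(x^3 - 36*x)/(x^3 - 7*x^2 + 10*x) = (x^2 - 36)/(x^2 - 7*x + 10)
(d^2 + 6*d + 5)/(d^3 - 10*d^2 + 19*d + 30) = (d + 5)/(d^2 - 11*d + 30)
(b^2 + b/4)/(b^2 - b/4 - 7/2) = b*(4*b + 1)/(4*b^2 - b - 14)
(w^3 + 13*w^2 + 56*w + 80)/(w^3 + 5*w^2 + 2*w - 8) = (w^2 + 9*w + 20)/(w^2 + w - 2)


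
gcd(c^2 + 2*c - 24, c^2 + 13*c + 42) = c + 6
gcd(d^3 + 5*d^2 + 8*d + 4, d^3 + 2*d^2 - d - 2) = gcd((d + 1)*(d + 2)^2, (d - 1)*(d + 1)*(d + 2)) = d^2 + 3*d + 2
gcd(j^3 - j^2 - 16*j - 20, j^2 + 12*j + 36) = 1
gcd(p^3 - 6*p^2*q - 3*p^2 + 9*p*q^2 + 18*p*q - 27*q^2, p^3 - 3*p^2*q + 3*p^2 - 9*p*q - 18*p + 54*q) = p^2 - 3*p*q - 3*p + 9*q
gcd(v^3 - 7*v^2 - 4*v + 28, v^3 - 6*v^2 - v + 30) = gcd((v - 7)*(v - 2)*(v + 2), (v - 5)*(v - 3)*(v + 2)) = v + 2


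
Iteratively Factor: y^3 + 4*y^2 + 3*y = (y + 3)*(y^2 + y) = y*(y + 3)*(y + 1)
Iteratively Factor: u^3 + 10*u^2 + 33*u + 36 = (u + 3)*(u^2 + 7*u + 12) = (u + 3)*(u + 4)*(u + 3)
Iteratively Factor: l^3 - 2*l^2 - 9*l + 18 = (l - 3)*(l^2 + l - 6) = (l - 3)*(l + 3)*(l - 2)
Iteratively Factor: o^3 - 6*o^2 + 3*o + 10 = (o + 1)*(o^2 - 7*o + 10) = (o - 5)*(o + 1)*(o - 2)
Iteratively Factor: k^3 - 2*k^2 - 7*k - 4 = (k - 4)*(k^2 + 2*k + 1) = (k - 4)*(k + 1)*(k + 1)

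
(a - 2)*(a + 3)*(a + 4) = a^3 + 5*a^2 - 2*a - 24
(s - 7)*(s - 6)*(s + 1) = s^3 - 12*s^2 + 29*s + 42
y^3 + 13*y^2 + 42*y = y*(y + 6)*(y + 7)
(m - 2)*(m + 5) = m^2 + 3*m - 10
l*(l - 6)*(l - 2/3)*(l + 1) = l^4 - 17*l^3/3 - 8*l^2/3 + 4*l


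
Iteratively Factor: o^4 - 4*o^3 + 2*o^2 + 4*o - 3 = (o - 1)*(o^3 - 3*o^2 - o + 3) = (o - 3)*(o - 1)*(o^2 - 1) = (o - 3)*(o - 1)^2*(o + 1)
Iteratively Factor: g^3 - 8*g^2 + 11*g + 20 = (g - 4)*(g^2 - 4*g - 5) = (g - 4)*(g + 1)*(g - 5)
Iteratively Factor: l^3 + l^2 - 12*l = (l + 4)*(l^2 - 3*l) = (l - 3)*(l + 4)*(l)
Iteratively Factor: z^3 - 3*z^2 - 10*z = (z - 5)*(z^2 + 2*z) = (z - 5)*(z + 2)*(z)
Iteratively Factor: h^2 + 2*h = (h)*(h + 2)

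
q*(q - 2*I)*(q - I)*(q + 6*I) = q^4 + 3*I*q^3 + 16*q^2 - 12*I*q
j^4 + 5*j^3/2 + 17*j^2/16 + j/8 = j*(j + 1/4)^2*(j + 2)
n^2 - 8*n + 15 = (n - 5)*(n - 3)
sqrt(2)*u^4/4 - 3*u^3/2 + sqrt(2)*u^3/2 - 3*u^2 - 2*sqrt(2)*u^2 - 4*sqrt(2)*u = u*(u/2 + 1)*(u - 4*sqrt(2))*(sqrt(2)*u/2 + 1)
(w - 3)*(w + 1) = w^2 - 2*w - 3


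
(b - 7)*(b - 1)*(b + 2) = b^3 - 6*b^2 - 9*b + 14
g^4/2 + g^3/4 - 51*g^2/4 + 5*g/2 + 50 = (g/2 + 1)*(g - 4)*(g - 5/2)*(g + 5)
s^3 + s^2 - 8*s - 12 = (s - 3)*(s + 2)^2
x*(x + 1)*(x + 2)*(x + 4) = x^4 + 7*x^3 + 14*x^2 + 8*x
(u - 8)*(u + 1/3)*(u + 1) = u^3 - 20*u^2/3 - 31*u/3 - 8/3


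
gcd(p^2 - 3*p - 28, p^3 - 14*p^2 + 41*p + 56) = p - 7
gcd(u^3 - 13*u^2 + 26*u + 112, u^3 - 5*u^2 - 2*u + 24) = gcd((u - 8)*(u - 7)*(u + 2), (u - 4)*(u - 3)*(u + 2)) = u + 2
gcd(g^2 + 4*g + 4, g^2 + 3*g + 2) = g + 2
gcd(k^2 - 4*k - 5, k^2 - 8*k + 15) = k - 5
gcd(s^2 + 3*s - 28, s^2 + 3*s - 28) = s^2 + 3*s - 28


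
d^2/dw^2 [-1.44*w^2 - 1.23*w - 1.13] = -2.88000000000000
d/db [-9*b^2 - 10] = -18*b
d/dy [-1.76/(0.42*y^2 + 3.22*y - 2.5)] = (1.4784*y + 5.6672)/(0.42*y^2 + 3.22*y - 2.5)^2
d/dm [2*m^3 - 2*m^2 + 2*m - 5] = 6*m^2 - 4*m + 2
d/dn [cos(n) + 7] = -sin(n)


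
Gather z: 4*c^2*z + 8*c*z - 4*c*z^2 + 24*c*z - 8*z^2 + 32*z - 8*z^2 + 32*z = z^2*(-4*c - 16) + z*(4*c^2 + 32*c + 64)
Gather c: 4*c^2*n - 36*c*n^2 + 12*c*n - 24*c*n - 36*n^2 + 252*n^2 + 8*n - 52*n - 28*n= 4*c^2*n + c*(-36*n^2 - 12*n) + 216*n^2 - 72*n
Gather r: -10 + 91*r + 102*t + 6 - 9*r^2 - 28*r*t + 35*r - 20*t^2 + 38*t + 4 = -9*r^2 + r*(126 - 28*t) - 20*t^2 + 140*t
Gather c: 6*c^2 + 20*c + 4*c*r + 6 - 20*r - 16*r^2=6*c^2 + c*(4*r + 20) - 16*r^2 - 20*r + 6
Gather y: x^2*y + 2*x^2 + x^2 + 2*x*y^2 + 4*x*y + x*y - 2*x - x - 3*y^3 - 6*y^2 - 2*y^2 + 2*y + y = 3*x^2 - 3*x - 3*y^3 + y^2*(2*x - 8) + y*(x^2 + 5*x + 3)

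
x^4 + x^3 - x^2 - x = x*(x - 1)*(x + 1)^2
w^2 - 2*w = w*(w - 2)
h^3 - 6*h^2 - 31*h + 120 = (h - 8)*(h - 3)*(h + 5)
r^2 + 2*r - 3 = (r - 1)*(r + 3)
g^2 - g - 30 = (g - 6)*(g + 5)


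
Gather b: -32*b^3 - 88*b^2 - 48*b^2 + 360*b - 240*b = -32*b^3 - 136*b^2 + 120*b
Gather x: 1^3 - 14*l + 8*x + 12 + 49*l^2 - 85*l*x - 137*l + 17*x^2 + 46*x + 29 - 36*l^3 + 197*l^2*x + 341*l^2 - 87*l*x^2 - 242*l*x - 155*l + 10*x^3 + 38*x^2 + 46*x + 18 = -36*l^3 + 390*l^2 - 306*l + 10*x^3 + x^2*(55 - 87*l) + x*(197*l^2 - 327*l + 100) + 60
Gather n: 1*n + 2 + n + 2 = 2*n + 4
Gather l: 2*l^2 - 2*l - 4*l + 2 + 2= 2*l^2 - 6*l + 4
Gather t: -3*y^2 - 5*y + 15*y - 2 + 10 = -3*y^2 + 10*y + 8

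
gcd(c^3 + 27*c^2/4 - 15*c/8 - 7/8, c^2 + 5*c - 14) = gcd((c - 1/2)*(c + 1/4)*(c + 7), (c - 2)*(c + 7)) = c + 7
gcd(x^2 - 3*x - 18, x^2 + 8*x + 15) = x + 3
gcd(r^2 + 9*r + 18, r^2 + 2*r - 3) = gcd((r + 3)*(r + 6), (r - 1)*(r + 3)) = r + 3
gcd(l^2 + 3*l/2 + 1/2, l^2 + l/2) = l + 1/2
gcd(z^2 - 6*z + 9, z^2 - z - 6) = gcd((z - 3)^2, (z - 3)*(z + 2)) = z - 3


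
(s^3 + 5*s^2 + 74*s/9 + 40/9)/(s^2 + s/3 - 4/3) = (3*s^2 + 11*s + 10)/(3*(s - 1))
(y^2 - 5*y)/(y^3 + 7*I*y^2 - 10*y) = (y - 5)/(y^2 + 7*I*y - 10)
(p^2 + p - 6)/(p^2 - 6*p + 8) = (p + 3)/(p - 4)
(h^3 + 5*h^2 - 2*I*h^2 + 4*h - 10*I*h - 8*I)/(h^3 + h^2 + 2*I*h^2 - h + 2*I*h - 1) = (h^2 + 2*h*(2 - I) - 8*I)/(h^2 + 2*I*h - 1)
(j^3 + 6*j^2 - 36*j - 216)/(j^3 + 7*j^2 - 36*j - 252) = (j + 6)/(j + 7)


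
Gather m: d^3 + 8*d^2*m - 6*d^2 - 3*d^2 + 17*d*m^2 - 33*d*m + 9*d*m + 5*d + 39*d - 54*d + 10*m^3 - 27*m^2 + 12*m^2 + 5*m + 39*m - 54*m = d^3 - 9*d^2 - 10*d + 10*m^3 + m^2*(17*d - 15) + m*(8*d^2 - 24*d - 10)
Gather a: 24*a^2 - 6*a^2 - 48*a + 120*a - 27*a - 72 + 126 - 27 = 18*a^2 + 45*a + 27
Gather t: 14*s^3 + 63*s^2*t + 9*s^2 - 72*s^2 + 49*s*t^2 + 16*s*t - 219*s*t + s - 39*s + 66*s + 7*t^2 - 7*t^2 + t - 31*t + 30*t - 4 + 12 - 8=14*s^3 - 63*s^2 + 49*s*t^2 + 28*s + t*(63*s^2 - 203*s)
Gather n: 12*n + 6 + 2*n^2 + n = 2*n^2 + 13*n + 6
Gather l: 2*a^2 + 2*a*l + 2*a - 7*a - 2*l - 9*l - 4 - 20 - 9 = 2*a^2 - 5*a + l*(2*a - 11) - 33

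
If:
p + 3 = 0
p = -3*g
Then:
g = 1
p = -3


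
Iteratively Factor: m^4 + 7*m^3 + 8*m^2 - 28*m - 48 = (m + 2)*(m^3 + 5*m^2 - 2*m - 24) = (m - 2)*(m + 2)*(m^2 + 7*m + 12) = (m - 2)*(m + 2)*(m + 4)*(m + 3)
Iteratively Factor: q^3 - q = (q - 1)*(q^2 + q) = q*(q - 1)*(q + 1)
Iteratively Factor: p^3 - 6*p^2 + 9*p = (p - 3)*(p^2 - 3*p) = p*(p - 3)*(p - 3)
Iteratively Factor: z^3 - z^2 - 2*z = (z - 2)*(z^2 + z) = (z - 2)*(z + 1)*(z)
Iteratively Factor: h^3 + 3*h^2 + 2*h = (h)*(h^2 + 3*h + 2) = h*(h + 2)*(h + 1)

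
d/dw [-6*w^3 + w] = 1 - 18*w^2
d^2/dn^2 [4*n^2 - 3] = 8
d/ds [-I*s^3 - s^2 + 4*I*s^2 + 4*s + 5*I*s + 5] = -3*I*s^2 + s*(-2 + 8*I) + 4 + 5*I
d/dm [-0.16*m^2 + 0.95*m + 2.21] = 0.95 - 0.32*m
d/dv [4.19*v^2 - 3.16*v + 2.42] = 8.38*v - 3.16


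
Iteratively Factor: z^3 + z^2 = (z)*(z^2 + z) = z^2*(z + 1)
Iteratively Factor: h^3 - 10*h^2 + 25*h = (h - 5)*(h^2 - 5*h) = (h - 5)^2*(h)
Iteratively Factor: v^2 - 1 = (v - 1)*(v + 1)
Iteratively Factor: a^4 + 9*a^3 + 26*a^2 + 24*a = (a + 3)*(a^3 + 6*a^2 + 8*a) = (a + 2)*(a + 3)*(a^2 + 4*a) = (a + 2)*(a + 3)*(a + 4)*(a)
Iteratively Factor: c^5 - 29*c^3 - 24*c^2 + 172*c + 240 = (c + 4)*(c^4 - 4*c^3 - 13*c^2 + 28*c + 60) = (c - 3)*(c + 4)*(c^3 - c^2 - 16*c - 20) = (c - 5)*(c - 3)*(c + 4)*(c^2 + 4*c + 4) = (c - 5)*(c - 3)*(c + 2)*(c + 4)*(c + 2)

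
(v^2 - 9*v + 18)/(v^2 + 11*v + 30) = (v^2 - 9*v + 18)/(v^2 + 11*v + 30)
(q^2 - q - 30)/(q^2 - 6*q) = (q + 5)/q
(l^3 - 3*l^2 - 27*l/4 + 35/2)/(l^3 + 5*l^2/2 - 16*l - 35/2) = (l^2 + l/2 - 5)/(l^2 + 6*l + 5)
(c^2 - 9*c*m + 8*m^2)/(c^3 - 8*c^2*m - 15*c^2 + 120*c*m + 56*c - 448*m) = (c - m)/(c^2 - 15*c + 56)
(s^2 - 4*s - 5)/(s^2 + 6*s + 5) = (s - 5)/(s + 5)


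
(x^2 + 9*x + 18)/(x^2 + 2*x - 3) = (x + 6)/(x - 1)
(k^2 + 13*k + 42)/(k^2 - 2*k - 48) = (k + 7)/(k - 8)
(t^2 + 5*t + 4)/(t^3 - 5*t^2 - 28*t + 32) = (t + 1)/(t^2 - 9*t + 8)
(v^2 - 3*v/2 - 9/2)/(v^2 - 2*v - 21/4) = 2*(v - 3)/(2*v - 7)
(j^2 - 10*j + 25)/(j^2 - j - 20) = (j - 5)/(j + 4)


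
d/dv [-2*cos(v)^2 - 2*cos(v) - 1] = 2*sin(v) + 2*sin(2*v)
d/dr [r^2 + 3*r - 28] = 2*r + 3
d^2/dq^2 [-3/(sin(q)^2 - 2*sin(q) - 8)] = 6*(2*sin(q)^4 - 3*sin(q)^3 + 15*sin(q)^2 - 2*sin(q) - 12)/((sin(q) - 4)^3*(sin(q) + 2)^3)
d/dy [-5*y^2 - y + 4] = -10*y - 1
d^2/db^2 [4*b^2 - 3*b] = 8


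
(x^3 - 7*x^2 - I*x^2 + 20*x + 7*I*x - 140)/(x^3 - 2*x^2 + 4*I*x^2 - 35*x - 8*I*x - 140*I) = (x - 5*I)/(x + 5)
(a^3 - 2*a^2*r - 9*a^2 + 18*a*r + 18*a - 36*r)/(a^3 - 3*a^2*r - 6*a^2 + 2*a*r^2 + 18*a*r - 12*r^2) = (3 - a)/(-a + r)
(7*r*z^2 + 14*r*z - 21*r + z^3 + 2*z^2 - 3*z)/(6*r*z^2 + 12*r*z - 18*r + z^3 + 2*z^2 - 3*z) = (7*r + z)/(6*r + z)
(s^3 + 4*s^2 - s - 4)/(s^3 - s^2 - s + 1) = (s + 4)/(s - 1)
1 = 1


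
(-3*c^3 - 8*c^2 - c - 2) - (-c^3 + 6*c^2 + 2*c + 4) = -2*c^3 - 14*c^2 - 3*c - 6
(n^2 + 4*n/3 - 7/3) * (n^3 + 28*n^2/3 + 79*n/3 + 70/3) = n^5 + 32*n^4/3 + 328*n^3/9 + 110*n^2/3 - 91*n/3 - 490/9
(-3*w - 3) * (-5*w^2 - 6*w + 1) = 15*w^3 + 33*w^2 + 15*w - 3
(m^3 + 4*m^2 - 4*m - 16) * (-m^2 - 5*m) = -m^5 - 9*m^4 - 16*m^3 + 36*m^2 + 80*m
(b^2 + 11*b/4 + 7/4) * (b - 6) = b^3 - 13*b^2/4 - 59*b/4 - 21/2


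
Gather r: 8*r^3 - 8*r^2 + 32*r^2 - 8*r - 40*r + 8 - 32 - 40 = 8*r^3 + 24*r^2 - 48*r - 64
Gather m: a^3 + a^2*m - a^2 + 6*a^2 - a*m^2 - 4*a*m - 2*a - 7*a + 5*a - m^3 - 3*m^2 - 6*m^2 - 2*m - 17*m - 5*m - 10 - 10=a^3 + 5*a^2 - 4*a - m^3 + m^2*(-a - 9) + m*(a^2 - 4*a - 24) - 20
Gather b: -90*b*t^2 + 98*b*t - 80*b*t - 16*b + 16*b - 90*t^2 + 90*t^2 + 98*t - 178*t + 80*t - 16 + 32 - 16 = b*(-90*t^2 + 18*t)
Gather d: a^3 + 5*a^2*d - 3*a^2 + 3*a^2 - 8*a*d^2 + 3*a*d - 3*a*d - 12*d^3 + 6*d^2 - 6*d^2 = a^3 + 5*a^2*d - 8*a*d^2 - 12*d^3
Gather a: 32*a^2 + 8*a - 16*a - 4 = 32*a^2 - 8*a - 4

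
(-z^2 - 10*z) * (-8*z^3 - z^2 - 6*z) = 8*z^5 + 81*z^4 + 16*z^3 + 60*z^2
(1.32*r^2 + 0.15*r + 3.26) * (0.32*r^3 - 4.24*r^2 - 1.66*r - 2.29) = 0.4224*r^5 - 5.5488*r^4 - 1.784*r^3 - 17.0942*r^2 - 5.7551*r - 7.4654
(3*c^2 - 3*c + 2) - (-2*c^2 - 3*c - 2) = 5*c^2 + 4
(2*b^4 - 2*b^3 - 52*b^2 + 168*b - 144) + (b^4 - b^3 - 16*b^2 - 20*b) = 3*b^4 - 3*b^3 - 68*b^2 + 148*b - 144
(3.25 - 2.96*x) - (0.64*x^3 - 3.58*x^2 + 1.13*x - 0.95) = -0.64*x^3 + 3.58*x^2 - 4.09*x + 4.2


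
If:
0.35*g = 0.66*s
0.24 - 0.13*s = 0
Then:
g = 3.48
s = 1.85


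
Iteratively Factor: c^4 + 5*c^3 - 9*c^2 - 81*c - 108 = (c + 3)*(c^3 + 2*c^2 - 15*c - 36) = (c + 3)^2*(c^2 - c - 12) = (c + 3)^3*(c - 4)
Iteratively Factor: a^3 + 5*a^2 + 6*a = (a + 2)*(a^2 + 3*a) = (a + 2)*(a + 3)*(a)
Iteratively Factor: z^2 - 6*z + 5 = (z - 1)*(z - 5)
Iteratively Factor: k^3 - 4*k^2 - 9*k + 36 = (k + 3)*(k^2 - 7*k + 12) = (k - 4)*(k + 3)*(k - 3)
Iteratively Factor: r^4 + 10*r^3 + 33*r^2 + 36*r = (r + 3)*(r^3 + 7*r^2 + 12*r) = (r + 3)^2*(r^2 + 4*r) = r*(r + 3)^2*(r + 4)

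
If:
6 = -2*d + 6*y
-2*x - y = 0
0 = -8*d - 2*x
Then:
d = 3/23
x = -12/23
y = 24/23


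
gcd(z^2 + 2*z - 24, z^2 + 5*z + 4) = 1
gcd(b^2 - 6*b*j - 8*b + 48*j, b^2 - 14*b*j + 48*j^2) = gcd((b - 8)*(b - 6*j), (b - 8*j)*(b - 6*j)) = b - 6*j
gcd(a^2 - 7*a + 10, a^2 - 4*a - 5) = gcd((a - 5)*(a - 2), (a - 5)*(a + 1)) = a - 5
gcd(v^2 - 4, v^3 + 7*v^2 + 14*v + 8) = v + 2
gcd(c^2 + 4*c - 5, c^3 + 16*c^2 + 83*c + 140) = c + 5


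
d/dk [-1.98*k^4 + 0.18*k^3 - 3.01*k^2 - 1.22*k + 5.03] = -7.92*k^3 + 0.54*k^2 - 6.02*k - 1.22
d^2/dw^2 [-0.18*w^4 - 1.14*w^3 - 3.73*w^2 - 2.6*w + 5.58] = -2.16*w^2 - 6.84*w - 7.46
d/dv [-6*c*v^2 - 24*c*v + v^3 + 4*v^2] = -12*c*v - 24*c + 3*v^2 + 8*v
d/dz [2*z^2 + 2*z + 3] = 4*z + 2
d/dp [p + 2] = 1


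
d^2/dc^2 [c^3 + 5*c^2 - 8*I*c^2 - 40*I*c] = 6*c + 10 - 16*I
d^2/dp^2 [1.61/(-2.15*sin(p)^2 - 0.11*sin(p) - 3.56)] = (29.7689*sin(p)^4 + 1.142295*sin(p)^3 - 93.925629*sin(p)^2 - 2.915066*sin(p) + 24.606918)/(2.15*sin(p)^2 + 0.11*sin(p) + 3.56)^3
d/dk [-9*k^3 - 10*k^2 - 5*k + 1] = -27*k^2 - 20*k - 5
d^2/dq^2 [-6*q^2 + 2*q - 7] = -12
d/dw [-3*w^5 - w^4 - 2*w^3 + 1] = w^2*(-15*w^2 - 4*w - 6)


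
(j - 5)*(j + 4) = j^2 - j - 20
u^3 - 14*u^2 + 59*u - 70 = (u - 7)*(u - 5)*(u - 2)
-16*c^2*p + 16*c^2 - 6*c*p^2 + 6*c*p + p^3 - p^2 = (-8*c + p)*(2*c + p)*(p - 1)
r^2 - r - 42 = (r - 7)*(r + 6)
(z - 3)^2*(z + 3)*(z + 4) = z^4 + z^3 - 21*z^2 - 9*z + 108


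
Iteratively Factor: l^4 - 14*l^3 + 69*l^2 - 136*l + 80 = (l - 4)*(l^3 - 10*l^2 + 29*l - 20) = (l - 4)*(l - 1)*(l^2 - 9*l + 20) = (l - 4)^2*(l - 1)*(l - 5)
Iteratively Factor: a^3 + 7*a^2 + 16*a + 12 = (a + 3)*(a^2 + 4*a + 4) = (a + 2)*(a + 3)*(a + 2)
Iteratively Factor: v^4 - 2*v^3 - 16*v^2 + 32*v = (v - 4)*(v^3 + 2*v^2 - 8*v) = (v - 4)*(v - 2)*(v^2 + 4*v) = v*(v - 4)*(v - 2)*(v + 4)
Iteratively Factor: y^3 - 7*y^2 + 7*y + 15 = (y - 3)*(y^2 - 4*y - 5) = (y - 3)*(y + 1)*(y - 5)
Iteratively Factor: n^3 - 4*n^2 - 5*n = (n + 1)*(n^2 - 5*n) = n*(n + 1)*(n - 5)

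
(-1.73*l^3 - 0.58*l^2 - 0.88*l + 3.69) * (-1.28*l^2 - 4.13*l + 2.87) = 2.2144*l^5 + 7.8873*l^4 - 1.4433*l^3 - 2.7534*l^2 - 17.7653*l + 10.5903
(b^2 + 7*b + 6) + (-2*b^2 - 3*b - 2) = -b^2 + 4*b + 4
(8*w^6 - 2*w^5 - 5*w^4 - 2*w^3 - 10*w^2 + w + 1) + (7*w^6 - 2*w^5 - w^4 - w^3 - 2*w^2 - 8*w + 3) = 15*w^6 - 4*w^5 - 6*w^4 - 3*w^3 - 12*w^2 - 7*w + 4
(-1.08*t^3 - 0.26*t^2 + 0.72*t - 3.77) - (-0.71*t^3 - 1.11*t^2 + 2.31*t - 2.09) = -0.37*t^3 + 0.85*t^2 - 1.59*t - 1.68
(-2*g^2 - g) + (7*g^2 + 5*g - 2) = 5*g^2 + 4*g - 2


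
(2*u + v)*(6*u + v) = 12*u^2 + 8*u*v + v^2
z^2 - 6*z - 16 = (z - 8)*(z + 2)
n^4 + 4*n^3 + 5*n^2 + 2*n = n*(n + 1)^2*(n + 2)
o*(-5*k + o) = -5*k*o + o^2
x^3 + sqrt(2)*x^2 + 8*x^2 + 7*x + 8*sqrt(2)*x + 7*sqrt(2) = (x + 1)*(x + 7)*(x + sqrt(2))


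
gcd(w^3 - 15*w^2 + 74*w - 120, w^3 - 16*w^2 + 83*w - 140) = w^2 - 9*w + 20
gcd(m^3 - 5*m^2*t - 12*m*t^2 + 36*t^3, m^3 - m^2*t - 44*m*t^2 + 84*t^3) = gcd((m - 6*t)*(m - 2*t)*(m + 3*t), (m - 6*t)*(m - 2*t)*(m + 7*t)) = m^2 - 8*m*t + 12*t^2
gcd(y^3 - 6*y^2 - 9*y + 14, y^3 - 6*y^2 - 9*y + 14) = y^3 - 6*y^2 - 9*y + 14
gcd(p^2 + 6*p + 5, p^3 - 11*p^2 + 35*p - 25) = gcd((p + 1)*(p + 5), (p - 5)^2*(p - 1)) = 1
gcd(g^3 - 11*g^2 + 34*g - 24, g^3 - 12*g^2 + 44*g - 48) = g^2 - 10*g + 24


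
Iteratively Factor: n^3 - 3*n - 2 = (n + 1)*(n^2 - n - 2) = (n + 1)^2*(n - 2)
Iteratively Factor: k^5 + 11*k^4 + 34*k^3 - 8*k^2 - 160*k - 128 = (k - 2)*(k^4 + 13*k^3 + 60*k^2 + 112*k + 64) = (k - 2)*(k + 4)*(k^3 + 9*k^2 + 24*k + 16) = (k - 2)*(k + 4)^2*(k^2 + 5*k + 4) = (k - 2)*(k + 1)*(k + 4)^2*(k + 4)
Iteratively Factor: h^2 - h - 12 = (h - 4)*(h + 3)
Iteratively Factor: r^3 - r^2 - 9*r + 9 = (r + 3)*(r^2 - 4*r + 3) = (r - 3)*(r + 3)*(r - 1)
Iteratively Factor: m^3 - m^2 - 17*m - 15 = (m + 1)*(m^2 - 2*m - 15) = (m - 5)*(m + 1)*(m + 3)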